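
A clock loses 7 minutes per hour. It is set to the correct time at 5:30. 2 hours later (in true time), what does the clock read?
For every 60 true minutes, the faulty clock advances 60 - 7 = 53 minutes.
True elapsed: 2 hours = 120 minutes.
Faulty clock advances: 120 x 53/60 = 106 minutes (drift: 14 minutes behind).
Shown time: 5:30 + 106 minutes = 7:16.

Final answer: 7:16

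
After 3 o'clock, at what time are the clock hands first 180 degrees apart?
For hands to be 180 degrees apart: |30H - 5.5t| = 180
With H = 3: t = (30 x 3 + 180)/5.5 = 49.09 or t = (30 x 3 - 180)/5.5 = -16.36
First valid solution (0 < t < 60): t = 49.09 minutes
The hands are opposite at 49.09 minutes past 3:00.

Final answer: 49.09 minutes past 3:00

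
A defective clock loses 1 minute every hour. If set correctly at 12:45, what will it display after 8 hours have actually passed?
For every 60 true minutes, the faulty clock advances 60 - 1 = 59 minutes.
True elapsed: 8 hours = 480 minutes.
Faulty clock advances: 480 x 59/60 = 472 minutes (drift: 8 minutes behind).
Shown time: 12:45 + 472 minutes = 8:37.

Final answer: 8:37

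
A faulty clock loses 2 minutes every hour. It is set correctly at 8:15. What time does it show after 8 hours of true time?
For every 60 true minutes, the faulty clock advances 60 - 2 = 58 minutes.
True elapsed: 8 hours = 480 minutes.
Faulty clock advances: 480 x 58/60 = 464 minutes (drift: 16 minutes behind).
Shown time: 8:15 + 464 minutes = 3:59.

Final answer: 3:59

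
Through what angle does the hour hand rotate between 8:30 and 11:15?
The hour hand moves 0.5 degrees per minute.
Time elapsed: 11:15 - 8:30 = 165 minutes
Angular displacement: 165 x 0.5 = 82.5 degrees

Final answer: 82.5 degrees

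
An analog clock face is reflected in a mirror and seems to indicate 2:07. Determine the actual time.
Reflection across the vertical (12-6) axis maps a hand at angle A degrees to (360 - A) degrees, which sends a reading of T minutes past 12:00 to (720 - T) minutes past 12:00.
Mirror reads 2:07 = 127 minutes past 12:00.
Actual time: (720 - 127) mod 720 = 593 minutes = 9:53.

Final answer: 9:53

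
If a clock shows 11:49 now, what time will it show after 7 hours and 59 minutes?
Starting time: 11:49
Adding 59 minutes to 49 minutes: 49 + 59 = 108 minutes = 1 hour and 48 minutes
Adding 7 hours: 11 + 7 + 1 (carry) = 19 - 12 = 7
Final time: 7:48

Final answer: 7:48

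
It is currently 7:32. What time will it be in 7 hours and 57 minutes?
Starting time: 7:32
Adding 57 minutes to 32 minutes: 32 + 57 = 89 minutes = 1 hour and 29 minutes
Adding 7 hours: 7 + 7 + 1 (carry) = 15 - 12 = 3
Final time: 3:29

Final answer: 3:29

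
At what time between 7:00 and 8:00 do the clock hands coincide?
The minute hand gains 5.5 degrees per minute on the hour hand.
At 7:00, the hour hand is at 210 degrees and the minute hand is at 0 degrees.
The gap is 210 degrees. Time to close: 210/5.5 = 60 x 7/11 = 38.18 minutes.
The hands overlap at 38.18 minutes past 7:00.

Final answer: 38.18 minutes past 7:00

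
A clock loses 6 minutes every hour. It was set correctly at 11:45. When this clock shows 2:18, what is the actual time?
For every 60 true minutes, the faulty clock advances 54 minutes, so 1 faulty-clock minute corresponds to 60/54 true minutes.
From 11:45 to 2:18 on the faulty dial is 153 minutes.
True elapsed: 153 x 60/54 = 170 minutes = 2 hours and 50 minutes.
True time: 11:45 + 2 hours and 50 minutes = 2:35.

Final answer: 2:35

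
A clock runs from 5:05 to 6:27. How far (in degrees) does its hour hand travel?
The hour hand moves 0.5 degrees per minute.
Time elapsed: 6:27 - 5:05 = 82 minutes
Angular displacement: 82 x 0.5 = 41 degrees

Final answer: 41 degrees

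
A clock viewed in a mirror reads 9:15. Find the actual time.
Reflection across the vertical (12-6) axis maps a hand at angle A degrees to (360 - A) degrees, which sends a reading of T minutes past 12:00 to (720 - T) minutes past 12:00.
Mirror reads 9:15 = 555 minutes past 12:00.
Actual time: (720 - 555) mod 720 = 165 minutes = 2:45.

Final answer: 2:45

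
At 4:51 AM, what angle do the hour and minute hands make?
Hour hand position: 4 x 30 + 51 x 0.5 = 145.5 degrees
Minute hand position: 51 x 6 = 306 degrees
Difference: |145.5 - 306| = 160.5 degrees
The angle between the hands is 160.5 degrees

Final answer: 160.5 degrees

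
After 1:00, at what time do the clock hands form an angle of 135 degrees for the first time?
At t minutes past 1:00, the hour hand is at 30 x 1 + 0.5t degrees and the minute hand is at 6t degrees.
The smaller angle between them is 135 degrees when |30H - 5.5t| = 135 or |30H - 5.5t| = 225.
With H = 1, solve 30 x 1 - 5.5t = +/- target for each target:
  t = (30 x 1 - 135) / 5.5 = -19.09 (outside (0, 60))
  t = (30 x 1 + 135) / 5.5 = 30
  t = (30 x 1 - 225) / 5.5 = -35.45 (outside (0, 60))
  t = (30 x 1 + 225) / 5.5 = 46.36
Valid solutions in (0, 60): {30, 46.36} minutes.
The first occurrence is t = 30 minutes.
The hands form a 135-degree angle at 30 minutes past 1:00.

Final answer: 30 minutes past 1:00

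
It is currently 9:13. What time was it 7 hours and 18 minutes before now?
Starting time: 9:13 = 553 total minutes past 12:00
Subtracting: 7 hours and 18 minutes = 438 minutes
553 - 438 = 115 minutes
= 1 hour and 55 minutes past 12:00 = 1:55

Final answer: 1:55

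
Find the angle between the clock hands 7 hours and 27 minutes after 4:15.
First find the time 7 hours and 27 minutes after 4:15.
Total minutes: 4 x 60 + 15 + 7 x 60 + 27 = 702.
702 mod 720 = 702 minutes = 11:42.
Now compute the angle at 11:42:
Hour hand: 11 x 30 + 42 x 0.5 = 351 degrees
Minute hand: 42 x 6 = 252 degrees
Difference: |351 - 252| = 99 degrees
The angle is 99 degrees

Final answer: 99 degrees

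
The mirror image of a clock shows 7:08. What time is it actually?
Reflection across the vertical (12-6) axis maps a hand at angle A degrees to (360 - A) degrees, which sends a reading of T minutes past 12:00 to (720 - T) minutes past 12:00.
Mirror reads 7:08 = 428 minutes past 12:00.
Actual time: (720 - 428) mod 720 = 292 minutes = 4:52.

Final answer: 4:52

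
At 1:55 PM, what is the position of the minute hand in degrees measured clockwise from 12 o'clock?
The minute hand moves 6 degrees per minute.
At 1:55: 55 x 6 = 330 degrees

Final answer: 330 degrees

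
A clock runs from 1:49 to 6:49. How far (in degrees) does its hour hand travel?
The hour hand moves 0.5 degrees per minute.
Time elapsed: 6:49 - 1:49 = 300 minutes
Angular displacement: 300 x 0.5 = 150 degrees

Final answer: 150 degrees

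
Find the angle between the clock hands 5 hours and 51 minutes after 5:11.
First find the time 5 hours and 51 minutes after 5:11.
Total minutes: 5 x 60 + 11 + 5 x 60 + 51 = 662.
662 mod 720 = 662 minutes = 11:02.
Now compute the angle at 11:02:
Hour hand: 11 x 30 + 2 x 0.5 = 331 degrees
Minute hand: 2 x 6 = 12 degrees
Difference: |331 - 12| = 319 degrees
Smaller angle: 360 - 319 = 41 degrees

Final answer: 41 degrees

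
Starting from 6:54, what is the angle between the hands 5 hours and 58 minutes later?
First find the time 5 hours and 58 minutes after 6:54.
Total minutes: 6 x 60 + 54 + 5 x 60 + 58 = 772.
772 mod 720 = 52 minutes = 12:52.
Now compute the angle at 12:52:
Hour hand: 0 x 30 + 52 x 0.5 = 26 degrees
Minute hand: 52 x 6 = 312 degrees
Difference: |26 - 312| = 286 degrees
Smaller angle: 360 - 286 = 74 degrees

Final answer: 74 degrees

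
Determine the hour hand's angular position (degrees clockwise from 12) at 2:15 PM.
The hour hand moves 30 degrees per hour and 0.5 degrees per minute.
At 2:15: (2) x 30 + 15 x 0.5 = 60 + 7.5 = 67.5 degrees

Final answer: 67.5 degrees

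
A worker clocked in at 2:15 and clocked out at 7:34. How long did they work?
From 2:15 to 7:34:
(7 x 60 + 34) - (2 x 60 + 15) = 454 - 135 = 319 minutes
= 5 hours and 19 minutes

Final answer: 5 hours and 19 minutes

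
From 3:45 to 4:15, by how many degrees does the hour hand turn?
The hour hand moves 0.5 degrees per minute.
Time elapsed: 4:15 - 3:45 = 30 minutes
Angular displacement: 30 x 0.5 = 15 degrees

Final answer: 15 degrees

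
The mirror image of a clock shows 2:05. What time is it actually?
Reflection across the vertical (12-6) axis maps a hand at angle A degrees to (360 - A) degrees, which sends a reading of T minutes past 12:00 to (720 - T) minutes past 12:00.
Mirror reads 2:05 = 125 minutes past 12:00.
Actual time: (720 - 125) mod 720 = 595 minutes = 9:55.

Final answer: 9:55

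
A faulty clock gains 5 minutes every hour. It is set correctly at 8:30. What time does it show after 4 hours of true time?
For every 60 true minutes, the faulty clock advances 60 + 5 = 65 minutes.
True elapsed: 4 hours = 240 minutes.
Faulty clock advances: 240 x 65/60 = 260 minutes (drift: 20 minutes ahead).
Shown time: 8:30 + 260 minutes = 12:50.

Final answer: 12:50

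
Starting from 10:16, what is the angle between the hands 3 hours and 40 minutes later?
First find the time 3 hours and 40 minutes after 10:16.
Total minutes: 10 x 60 + 16 + 3 x 60 + 40 = 836.
836 mod 720 = 116 minutes = 1:56.
Now compute the angle at 1:56:
Hour hand: 1 x 30 + 56 x 0.5 = 58 degrees
Minute hand: 56 x 6 = 336 degrees
Difference: |58 - 336| = 278 degrees
Smaller angle: 360 - 278 = 82 degrees

Final answer: 82 degrees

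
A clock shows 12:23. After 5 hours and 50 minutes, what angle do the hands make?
First find the time 5 hours and 50 minutes after 12:23.
Total minutes: 12 x 60 + 23 + 5 x 60 + 50 = 1093.
1093 mod 720 = 373 minutes = 6:13.
Now compute the angle at 6:13:
Hour hand: 6 x 30 + 13 x 0.5 = 186.5 degrees
Minute hand: 13 x 6 = 78 degrees
Difference: |186.5 - 78| = 108.5 degrees
The angle is 108.5 degrees

Final answer: 108.5 degrees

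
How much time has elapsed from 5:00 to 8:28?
From 5:00 to 8:28:
(8 x 60 + 28) - (5 x 60 + 0) = 508 - 300 = 208 minutes
= 3 hours and 28 minutes

Final answer: 3 hours and 28 minutes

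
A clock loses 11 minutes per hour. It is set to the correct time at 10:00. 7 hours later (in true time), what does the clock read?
For every 60 true minutes, the faulty clock advances 60 - 11 = 49 minutes.
True elapsed: 7 hours = 420 minutes.
Faulty clock advances: 420 x 49/60 = 343 minutes (drift: 77 minutes behind).
Shown time: 10:00 + 343 minutes = 3:43.

Final answer: 3:43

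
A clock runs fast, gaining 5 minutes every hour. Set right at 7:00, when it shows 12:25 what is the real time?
For every 60 true minutes, the faulty clock advances 65 minutes, so 1 faulty-clock minute corresponds to 60/65 true minutes.
From 7:00 to 12:25 on the faulty dial is 325 minutes.
True elapsed: 325 x 60/65 = 300 minutes = 5 hours.
True time: 7:00 + 5 hours = 12:00.

Final answer: 12:00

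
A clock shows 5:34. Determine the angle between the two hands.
Hour hand position: 5 x 30 + 34 x 0.5 = 167 degrees
Minute hand position: 34 x 6 = 204 degrees
Difference: |167 - 204| = 37 degrees
The angle between the hands is 37 degrees

Final answer: 37 degrees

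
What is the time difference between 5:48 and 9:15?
From 5:48 to 9:15:
(9 x 60 + 15) - (5 x 60 + 48) = 555 - 348 = 207 minutes
= 3 hours and 27 minutes

Final answer: 3 hours and 27 minutes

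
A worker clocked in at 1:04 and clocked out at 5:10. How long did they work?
From 1:04 to 5:10:
(5 x 60 + 10) - (1 x 60 + 4) = 310 - 64 = 246 minutes
= 4 hours and 6 minutes

Final answer: 4 hours and 6 minutes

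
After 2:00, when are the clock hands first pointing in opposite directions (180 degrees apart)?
For hands to be 180 degrees apart: |30H - 5.5t| = 180
With H = 2: t = (30 x 2 + 180)/5.5 = 43.64 or t = (30 x 2 - 180)/5.5 = -21.82
First valid solution (0 < t < 60): t = 43.64 minutes
The hands are opposite at 43.64 minutes past 2:00.

Final answer: 43.64 minutes past 2:00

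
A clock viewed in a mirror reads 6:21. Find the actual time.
Reflection across the vertical (12-6) axis maps a hand at angle A degrees to (360 - A) degrees, which sends a reading of T minutes past 12:00 to (720 - T) minutes past 12:00.
Mirror reads 6:21 = 381 minutes past 12:00.
Actual time: (720 - 381) mod 720 = 339 minutes = 5:39.

Final answer: 5:39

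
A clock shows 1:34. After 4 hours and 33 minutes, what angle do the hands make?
First find the time 4 hours and 33 minutes after 1:34.
Total minutes: 1 x 60 + 34 + 4 x 60 + 33 = 367.
367 mod 720 = 367 minutes = 6:07.
Now compute the angle at 6:07:
Hour hand: 6 x 30 + 7 x 0.5 = 183.5 degrees
Minute hand: 7 x 6 = 42 degrees
Difference: |183.5 - 42| = 141.5 degrees
The angle is 141.5 degrees

Final answer: 141.5 degrees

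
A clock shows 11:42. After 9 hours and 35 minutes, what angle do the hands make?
First find the time 9 hours and 35 minutes after 11:42.
Total minutes: 11 x 60 + 42 + 9 x 60 + 35 = 1277.
1277 mod 720 = 557 minutes = 9:17.
Now compute the angle at 9:17:
Hour hand: 9 x 30 + 17 x 0.5 = 278.5 degrees
Minute hand: 17 x 6 = 102 degrees
Difference: |278.5 - 102| = 176.5 degrees
The angle is 176.5 degrees

Final answer: 176.5 degrees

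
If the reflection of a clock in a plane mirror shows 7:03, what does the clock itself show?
Reflection across the vertical (12-6) axis maps a hand at angle A degrees to (360 - A) degrees, which sends a reading of T minutes past 12:00 to (720 - T) minutes past 12:00.
Mirror reads 7:03 = 423 minutes past 12:00.
Actual time: (720 - 423) mod 720 = 297 minutes = 4:57.

Final answer: 4:57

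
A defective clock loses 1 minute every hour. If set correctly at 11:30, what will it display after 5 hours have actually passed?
For every 60 true minutes, the faulty clock advances 60 - 1 = 59 minutes.
True elapsed: 5 hours = 300 minutes.
Faulty clock advances: 300 x 59/60 = 295 minutes (drift: 5 minutes behind).
Shown time: 11:30 + 295 minutes = 4:25.

Final answer: 4:25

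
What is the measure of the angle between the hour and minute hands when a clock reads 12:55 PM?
Hour hand position: 0 x 30 + 55 x 0.5 = 27.5 degrees
Minute hand position: 55 x 6 = 330 degrees
Difference: |27.5 - 330| = 302.5 degrees
Since 302.5 > 180, the smaller angle is 360 - 302.5 = 57.5 degrees

Final answer: 57.5 degrees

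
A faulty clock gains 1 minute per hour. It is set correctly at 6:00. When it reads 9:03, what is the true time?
For every 60 true minutes, the faulty clock advances 61 minutes, so 1 faulty-clock minute corresponds to 60/61 true minutes.
From 6:00 to 9:03 on the faulty dial is 183 minutes.
True elapsed: 183 x 60/61 = 180 minutes = 3 hours.
True time: 6:00 + 3 hours = 9:00.

Final answer: 9:00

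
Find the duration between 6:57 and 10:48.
From 6:57 to 10:48:
(10 x 60 + 48) - (6 x 60 + 57) = 648 - 417 = 231 minutes
= 3 hours and 51 minutes

Final answer: 3 hours and 51 minutes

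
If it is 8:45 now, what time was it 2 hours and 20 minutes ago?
Starting time: 8:45 = 525 total minutes past 12:00
Subtracting: 2 hours and 20 minutes = 140 minutes
525 - 140 = 385 minutes
= 6 hours and 25 minutes past 12:00 = 6:25

Final answer: 6:25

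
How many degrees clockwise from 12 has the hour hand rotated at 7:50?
The hour hand moves 30 degrees per hour and 0.5 degrees per minute.
At 7:50: (7) x 30 + 50 x 0.5 = 210 + 25 = 235 degrees

Final answer: 235 degrees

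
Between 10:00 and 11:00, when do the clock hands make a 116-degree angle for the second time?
At t minutes past 10:00, the hour hand is at 30 x 10 + 0.5t degrees and the minute hand is at 6t degrees.
The smaller angle between them is 116 degrees when |30H - 5.5t| = 116 or |30H - 5.5t| = 244.
With H = 10, solve 30 x 10 - 5.5t = +/- target for each target:
  t = (30 x 10 - 116) / 5.5 = 33.45
  t = (30 x 10 + 116) / 5.5 = 75.64 (outside (0, 60))
  t = (30 x 10 - 244) / 5.5 = 10.18
  t = (30 x 10 + 244) / 5.5 = 98.91 (outside (0, 60))
Valid solutions in (0, 60): {10.18, 33.45} minutes.
The second occurrence is t = 33.45 minutes.
The hands form a 116-degree angle at 33.45 minutes past 10:00.

Final answer: 33.45 minutes past 10:00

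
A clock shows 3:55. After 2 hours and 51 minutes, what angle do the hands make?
First find the time 2 hours and 51 minutes after 3:55.
Total minutes: 3 x 60 + 55 + 2 x 60 + 51 = 406.
406 mod 720 = 406 minutes = 6:46.
Now compute the angle at 6:46:
Hour hand: 6 x 30 + 46 x 0.5 = 203 degrees
Minute hand: 46 x 6 = 276 degrees
Difference: |203 - 276| = 73 degrees
The angle is 73 degrees

Final answer: 73 degrees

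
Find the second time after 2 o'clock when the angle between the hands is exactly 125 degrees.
At t minutes past 2:00, the hour hand is at 30 x 2 + 0.5t degrees and the minute hand is at 6t degrees.
The smaller angle between them is 125 degrees when |30H - 5.5t| = 125 or |30H - 5.5t| = 235.
With H = 2, solve 30 x 2 - 5.5t = +/- target for each target:
  t = (30 x 2 - 125) / 5.5 = -11.82 (outside (0, 60))
  t = (30 x 2 + 125) / 5.5 = 33.64
  t = (30 x 2 - 235) / 5.5 = -31.82 (outside (0, 60))
  t = (30 x 2 + 235) / 5.5 = 53.64
Valid solutions in (0, 60): {33.64, 53.64} minutes.
The second occurrence is t = 53.64 minutes.
The hands form a 125-degree angle at 53.64 minutes past 2:00.

Final answer: 53.64 minutes past 2:00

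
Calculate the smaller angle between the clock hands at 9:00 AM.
Hour hand position: 9 x 30 + 0 x 0.5 = 270 degrees
Minute hand position: 0 x 6 = 0 degrees
Difference: |270 - 0| = 270 degrees
Since 270 > 180, the smaller angle is 360 - 270 = 90 degrees

Final answer: 90 degrees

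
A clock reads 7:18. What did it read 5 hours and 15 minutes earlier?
Starting time: 7:18 = 438 total minutes past 12:00
Subtracting: 5 hours and 15 minutes = 315 minutes
438 - 315 = 123 minutes
= 2 hours and 3 minutes past 12:00 = 2:03

Final answer: 2:03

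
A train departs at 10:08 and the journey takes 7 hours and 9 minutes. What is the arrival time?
Starting time: 10:08
Adding 9 minutes to 8 minutes: 8 + 9 = 17 minutes
Adding 7 hours: 10 + 7 = 17 - 12 = 5
Final time: 5:17

Final answer: 5:17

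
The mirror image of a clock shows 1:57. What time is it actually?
Reflection across the vertical (12-6) axis maps a hand at angle A degrees to (360 - A) degrees, which sends a reading of T minutes past 12:00 to (720 - T) minutes past 12:00.
Mirror reads 1:57 = 117 minutes past 12:00.
Actual time: (720 - 117) mod 720 = 603 minutes = 10:03.

Final answer: 10:03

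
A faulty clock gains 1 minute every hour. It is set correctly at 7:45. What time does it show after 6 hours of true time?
For every 60 true minutes, the faulty clock advances 60 + 1 = 61 minutes.
True elapsed: 6 hours = 360 minutes.
Faulty clock advances: 360 x 61/60 = 366 minutes (drift: 6 minutes ahead).
Shown time: 7:45 + 366 minutes = 1:51.

Final answer: 1:51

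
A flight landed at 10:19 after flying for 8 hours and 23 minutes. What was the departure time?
Starting time: 10:19 = 619 total minutes past 12:00
Subtracting: 8 hours and 23 minutes = 503 minutes
619 - 503 = 116 minutes
= 1 hour and 56 minutes past 12:00 = 1:56

Final answer: 1:56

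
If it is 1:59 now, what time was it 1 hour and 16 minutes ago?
Starting time: 1:59 = 119 total minutes past 12:00
Subtracting: 1 hour and 16 minutes = 76 minutes
119 - 76 = 43 minutes
= 43 minutes past 12:00 = 12:43

Final answer: 12:43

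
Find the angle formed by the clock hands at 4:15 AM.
Hour hand position: 4 x 30 + 15 x 0.5 = 127.5 degrees
Minute hand position: 15 x 6 = 90 degrees
Difference: |127.5 - 90| = 37.5 degrees
The angle between the hands is 37.5 degrees

Final answer: 37.5 degrees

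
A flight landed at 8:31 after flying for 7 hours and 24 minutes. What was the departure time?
Starting time: 8:31 = 511 total minutes past 12:00
Subtracting: 7 hours and 24 minutes = 444 minutes
511 - 444 = 67 minutes
= 1 hour and 7 minutes past 12:00 = 1:07

Final answer: 1:07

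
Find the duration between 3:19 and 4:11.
From 3:19 to 4:11:
(4 x 60 + 11) - (3 x 60 + 19) = 251 - 199 = 52 minutes
= 52 minutes

Final answer: 52 minutes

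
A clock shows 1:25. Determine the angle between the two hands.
Hour hand position: 1 x 30 + 25 x 0.5 = 42.5 degrees
Minute hand position: 25 x 6 = 150 degrees
Difference: |42.5 - 150| = 107.5 degrees
The angle between the hands is 107.5 degrees

Final answer: 107.5 degrees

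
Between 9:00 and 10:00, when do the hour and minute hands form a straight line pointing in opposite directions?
For hands to be 180 degrees apart: |30H - 5.5t| = 180
With H = 9: t = (30 x 9 + 180)/5.5 = 81.82 or t = (30 x 9 - 180)/5.5 = 16.36
First valid solution (0 < t < 60): t = 16.36 minutes
The hands are opposite at 16.36 minutes past 9:00.

Final answer: 16.36 minutes past 9:00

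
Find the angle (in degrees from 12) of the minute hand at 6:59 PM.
The minute hand moves 6 degrees per minute.
At 6:59: 59 x 6 = 354 degrees

Final answer: 354 degrees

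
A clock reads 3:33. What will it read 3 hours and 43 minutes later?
Starting time: 3:33
Adding 43 minutes to 33 minutes: 33 + 43 = 76 minutes = 1 hour and 16 minutes
Adding 3 hours: 3 + 3 + 1 (carry) = 7
Final time: 7:16

Final answer: 7:16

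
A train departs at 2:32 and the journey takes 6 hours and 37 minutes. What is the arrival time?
Starting time: 2:32
Adding 37 minutes to 32 minutes: 32 + 37 = 69 minutes = 1 hour and 9 minutes
Adding 6 hours: 2 + 6 + 1 (carry) = 9
Final time: 9:09

Final answer: 9:09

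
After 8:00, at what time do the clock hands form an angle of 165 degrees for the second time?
At t minutes past 8:00, the hour hand is at 30 x 8 + 0.5t degrees and the minute hand is at 6t degrees.
The smaller angle between them is 165 degrees when |30H - 5.5t| = 165 or |30H - 5.5t| = 195.
With H = 8, solve 30 x 8 - 5.5t = +/- target for each target:
  t = (30 x 8 - 165) / 5.5 = 13.64
  t = (30 x 8 + 165) / 5.5 = 73.64 (outside (0, 60))
  t = (30 x 8 - 195) / 5.5 = 8.18
  t = (30 x 8 + 195) / 5.5 = 79.09 (outside (0, 60))
Valid solutions in (0, 60): {8.18, 13.64} minutes.
The second occurrence is t = 13.64 minutes.
The hands form a 165-degree angle at 13.64 minutes past 8:00.

Final answer: 13.64 minutes past 8:00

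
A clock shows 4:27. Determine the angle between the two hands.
Hour hand position: 4 x 30 + 27 x 0.5 = 133.5 degrees
Minute hand position: 27 x 6 = 162 degrees
Difference: |133.5 - 162| = 28.5 degrees
The angle between the hands is 28.5 degrees

Final answer: 28.5 degrees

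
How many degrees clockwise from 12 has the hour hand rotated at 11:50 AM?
The hour hand moves 30 degrees per hour and 0.5 degrees per minute.
At 11:50: (11) x 30 + 50 x 0.5 = 330 + 25 = 355 degrees

Final answer: 355 degrees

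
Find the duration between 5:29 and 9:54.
From 5:29 to 9:54:
(9 x 60 + 54) - (5 x 60 + 29) = 594 - 329 = 265 minutes
= 4 hours and 25 minutes

Final answer: 4 hours and 25 minutes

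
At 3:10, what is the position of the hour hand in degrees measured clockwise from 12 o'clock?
The hour hand moves 30 degrees per hour and 0.5 degrees per minute.
At 3:10: (3) x 30 + 10 x 0.5 = 90 + 5 = 95 degrees

Final answer: 95 degrees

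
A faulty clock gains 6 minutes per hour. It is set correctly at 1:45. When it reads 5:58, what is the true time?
For every 60 true minutes, the faulty clock advances 66 minutes, so 1 faulty-clock minute corresponds to 60/66 true minutes.
From 1:45 to 5:58 on the faulty dial is 253 minutes.
True elapsed: 253 x 60/66 = 230 minutes = 3 hours and 50 minutes.
True time: 1:45 + 3 hours and 50 minutes = 5:35.

Final answer: 5:35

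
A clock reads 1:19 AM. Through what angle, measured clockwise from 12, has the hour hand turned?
The hour hand moves 30 degrees per hour and 0.5 degrees per minute.
At 1:19: (1) x 30 + 19 x 0.5 = 30 + 9.5 = 39.5 degrees

Final answer: 39.5 degrees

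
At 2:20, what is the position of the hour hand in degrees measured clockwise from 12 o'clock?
The hour hand moves 30 degrees per hour and 0.5 degrees per minute.
At 2:20: (2) x 30 + 20 x 0.5 = 60 + 10 = 70 degrees

Final answer: 70 degrees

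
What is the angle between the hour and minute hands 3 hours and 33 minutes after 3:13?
First find the time 3 hours and 33 minutes after 3:13.
Total minutes: 3 x 60 + 13 + 3 x 60 + 33 = 406.
406 mod 720 = 406 minutes = 6:46.
Now compute the angle at 6:46:
Hour hand: 6 x 30 + 46 x 0.5 = 203 degrees
Minute hand: 46 x 6 = 276 degrees
Difference: |203 - 276| = 73 degrees
The angle is 73 degrees

Final answer: 73 degrees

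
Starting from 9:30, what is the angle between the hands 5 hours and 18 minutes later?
First find the time 5 hours and 18 minutes after 9:30.
Total minutes: 9 x 60 + 30 + 5 x 60 + 18 = 888.
888 mod 720 = 168 minutes = 2:48.
Now compute the angle at 2:48:
Hour hand: 2 x 30 + 48 x 0.5 = 84 degrees
Minute hand: 48 x 6 = 288 degrees
Difference: |84 - 288| = 204 degrees
Smaller angle: 360 - 204 = 156 degrees

Final answer: 156 degrees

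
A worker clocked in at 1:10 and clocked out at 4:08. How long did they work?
From 1:10 to 4:08:
(4 x 60 + 8) - (1 x 60 + 10) = 248 - 70 = 178 minutes
= 2 hours and 58 minutes

Final answer: 2 hours and 58 minutes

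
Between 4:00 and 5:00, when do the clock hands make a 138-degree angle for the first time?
At t minutes past 4:00, the hour hand is at 30 x 4 + 0.5t degrees and the minute hand is at 6t degrees.
The smaller angle between them is 138 degrees when |30H - 5.5t| = 138 or |30H - 5.5t| = 222.
With H = 4, solve 30 x 4 - 5.5t = +/- target for each target:
  t = (30 x 4 - 138) / 5.5 = -3.27 (outside (0, 60))
  t = (30 x 4 + 138) / 5.5 = 46.91
  t = (30 x 4 - 222) / 5.5 = -18.55 (outside (0, 60))
  t = (30 x 4 + 222) / 5.5 = 62.18 (outside (0, 60))
Valid solutions in (0, 60): {46.91} minutes.
The first occurrence is t = 46.91 minutes.
The hands form a 138-degree angle at 46.91 minutes past 4:00.

Final answer: 46.91 minutes past 4:00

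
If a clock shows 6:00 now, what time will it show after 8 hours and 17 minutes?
Starting time: 6:00
Adding 17 minutes to 0 minutes: 0 + 17 = 17 minutes
Adding 8 hours: 6 + 8 = 14 - 12 = 2
Final time: 2:17

Final answer: 2:17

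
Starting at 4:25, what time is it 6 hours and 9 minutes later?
Starting time: 4:25
Adding 9 minutes to 25 minutes: 25 + 9 = 34 minutes
Adding 6 hours: 4 + 6 = 10
Final time: 10:34

Final answer: 10:34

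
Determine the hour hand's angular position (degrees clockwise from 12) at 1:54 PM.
The hour hand moves 30 degrees per hour and 0.5 degrees per minute.
At 1:54: (1) x 30 + 54 x 0.5 = 30 + 27 = 57 degrees

Final answer: 57 degrees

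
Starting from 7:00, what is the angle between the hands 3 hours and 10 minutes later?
First find the time 3 hours and 10 minutes after 7:00.
Total minutes: 7 x 60 + 0 + 3 x 60 + 10 = 610.
610 mod 720 = 610 minutes = 10:10.
Now compute the angle at 10:10:
Hour hand: 10 x 30 + 10 x 0.5 = 305 degrees
Minute hand: 10 x 6 = 60 degrees
Difference: |305 - 60| = 245 degrees
Smaller angle: 360 - 245 = 115 degrees

Final answer: 115 degrees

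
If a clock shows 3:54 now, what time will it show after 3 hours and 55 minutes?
Starting time: 3:54
Adding 55 minutes to 54 minutes: 54 + 55 = 109 minutes = 1 hour and 49 minutes
Adding 3 hours: 3 + 3 + 1 (carry) = 7
Final time: 7:49

Final answer: 7:49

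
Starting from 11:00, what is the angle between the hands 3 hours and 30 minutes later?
First find the time 3 hours and 30 minutes after 11:00.
Total minutes: 11 x 60 + 0 + 3 x 60 + 30 = 870.
870 mod 720 = 150 minutes = 2:30.
Now compute the angle at 2:30:
Hour hand: 2 x 30 + 30 x 0.5 = 75 degrees
Minute hand: 30 x 6 = 180 degrees
Difference: |75 - 180| = 105 degrees
The angle is 105 degrees

Final answer: 105 degrees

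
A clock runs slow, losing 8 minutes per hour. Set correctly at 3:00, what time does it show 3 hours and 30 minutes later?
For every 60 true minutes, the faulty clock advances 60 - 8 = 52 minutes.
True elapsed: 3 hours and 30 minutes = 210 minutes.
Faulty clock advances: 210 x 52/60 = 182 minutes (drift: 28 minutes behind).
Shown time: 3:00 + 182 minutes = 6:02.

Final answer: 6:02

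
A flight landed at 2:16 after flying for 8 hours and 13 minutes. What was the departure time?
Starting time: 2:16 = 136 total minutes past 12:00
Subtracting: 8 hours and 13 minutes = 493 minutes
136 - 493 = -357 (negative, add 12 hours = 720) = 363 minutes
= 6 hours and 3 minutes past 12:00 = 6:03

Final answer: 6:03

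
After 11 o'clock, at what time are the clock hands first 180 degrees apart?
For hands to be 180 degrees apart: |30H - 5.5t| = 180
With H = 11: t = (30 x 11 + 180)/5.5 = 92.73 or t = (30 x 11 - 180)/5.5 = 27.27
First valid solution (0 < t < 60): t = 27.27 minutes
The hands are opposite at 27.27 minutes past 11:00.

Final answer: 27.27 minutes past 11:00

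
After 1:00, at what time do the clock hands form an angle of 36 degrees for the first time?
At t minutes past 1:00, the hour hand is at 30 x 1 + 0.5t degrees and the minute hand is at 6t degrees.
The smaller angle between them is 36 degrees when |30H - 5.5t| = 36 or |30H - 5.5t| = 324.
With H = 1, solve 30 x 1 - 5.5t = +/- target for each target:
  t = (30 x 1 - 36) / 5.5 = -1.09 (outside (0, 60))
  t = (30 x 1 + 36) / 5.5 = 12
  t = (30 x 1 - 324) / 5.5 = -53.45 (outside (0, 60))
  t = (30 x 1 + 324) / 5.5 = 64.36 (outside (0, 60))
Valid solutions in (0, 60): {12} minutes.
The first occurrence is t = 12 minutes.
The hands form a 36-degree angle at 12 minutes past 1:00.

Final answer: 12 minutes past 1:00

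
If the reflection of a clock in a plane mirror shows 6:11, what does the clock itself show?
Reflection across the vertical (12-6) axis maps a hand at angle A degrees to (360 - A) degrees, which sends a reading of T minutes past 12:00 to (720 - T) minutes past 12:00.
Mirror reads 6:11 = 371 minutes past 12:00.
Actual time: (720 - 371) mod 720 = 349 minutes = 5:49.

Final answer: 5:49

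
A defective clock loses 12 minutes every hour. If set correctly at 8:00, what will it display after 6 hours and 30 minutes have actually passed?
For every 60 true minutes, the faulty clock advances 60 - 12 = 48 minutes.
True elapsed: 6 hours and 30 minutes = 390 minutes.
Faulty clock advances: 390 x 48/60 = 312 minutes (drift: 78 minutes behind).
Shown time: 8:00 + 312 minutes = 1:12.

Final answer: 1:12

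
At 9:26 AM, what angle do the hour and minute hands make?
Hour hand position: 9 x 30 + 26 x 0.5 = 283 degrees
Minute hand position: 26 x 6 = 156 degrees
Difference: |283 - 156| = 127 degrees
The angle between the hands is 127 degrees

Final answer: 127 degrees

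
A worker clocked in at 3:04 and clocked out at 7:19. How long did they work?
From 3:04 to 7:19:
(7 x 60 + 19) - (3 x 60 + 4) = 439 - 184 = 255 minutes
= 4 hours and 15 minutes

Final answer: 4 hours and 15 minutes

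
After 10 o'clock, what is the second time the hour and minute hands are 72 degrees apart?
At t minutes past 10:00, the hour hand is at 30 x 10 + 0.5t degrees and the minute hand is at 6t degrees.
The smaller angle between them is 72 degrees when |30H - 5.5t| = 72 or |30H - 5.5t| = 288.
With H = 10, solve 30 x 10 - 5.5t = +/- target for each target:
  t = (30 x 10 - 72) / 5.5 = 41.45
  t = (30 x 10 + 72) / 5.5 = 67.64 (outside (0, 60))
  t = (30 x 10 - 288) / 5.5 = 2.18
  t = (30 x 10 + 288) / 5.5 = 106.91 (outside (0, 60))
Valid solutions in (0, 60): {2.18, 41.45} minutes.
The second occurrence is t = 41.45 minutes.
The hands form a 72-degree angle at 41.45 minutes past 10:00.

Final answer: 41.45 minutes past 10:00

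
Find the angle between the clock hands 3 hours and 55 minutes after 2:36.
First find the time 3 hours and 55 minutes after 2:36.
Total minutes: 2 x 60 + 36 + 3 x 60 + 55 = 391.
391 mod 720 = 391 minutes = 6:31.
Now compute the angle at 6:31:
Hour hand: 6 x 30 + 31 x 0.5 = 195.5 degrees
Minute hand: 31 x 6 = 186 degrees
Difference: |195.5 - 186| = 9.5 degrees
The angle is 9.5 degrees

Final answer: 9.5 degrees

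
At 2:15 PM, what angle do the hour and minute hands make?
Hour hand position: 2 x 30 + 15 x 0.5 = 67.5 degrees
Minute hand position: 15 x 6 = 90 degrees
Difference: |67.5 - 90| = 22.5 degrees
The angle between the hands is 22.5 degrees

Final answer: 22.5 degrees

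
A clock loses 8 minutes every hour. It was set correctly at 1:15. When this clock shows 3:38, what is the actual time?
For every 60 true minutes, the faulty clock advances 52 minutes, so 1 faulty-clock minute corresponds to 60/52 true minutes.
From 1:15 to 3:38 on the faulty dial is 143 minutes.
True elapsed: 143 x 60/52 = 165 minutes = 2 hours and 45 minutes.
True time: 1:15 + 2 hours and 45 minutes = 4:00.

Final answer: 4:00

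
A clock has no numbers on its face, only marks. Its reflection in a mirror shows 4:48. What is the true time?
Reflection across the vertical (12-6) axis maps a hand at angle A degrees to (360 - A) degrees, which sends a reading of T minutes past 12:00 to (720 - T) minutes past 12:00.
Mirror reads 4:48 = 288 minutes past 12:00.
Actual time: (720 - 288) mod 720 = 432 minutes = 7:12.

Final answer: 7:12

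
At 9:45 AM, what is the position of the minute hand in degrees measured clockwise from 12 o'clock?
The minute hand moves 6 degrees per minute.
At 9:45: 45 x 6 = 270 degrees

Final answer: 270 degrees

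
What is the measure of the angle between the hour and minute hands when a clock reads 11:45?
Hour hand position: 11 x 30 + 45 x 0.5 = 352.5 degrees
Minute hand position: 45 x 6 = 270 degrees
Difference: |352.5 - 270| = 82.5 degrees
The angle between the hands is 82.5 degrees

Final answer: 82.5 degrees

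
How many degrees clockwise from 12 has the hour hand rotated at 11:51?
The hour hand moves 30 degrees per hour and 0.5 degrees per minute.
At 11:51: (11) x 30 + 51 x 0.5 = 330 + 25.5 = 355.5 degrees

Final answer: 355.5 degrees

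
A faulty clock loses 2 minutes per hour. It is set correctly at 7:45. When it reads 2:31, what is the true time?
For every 60 true minutes, the faulty clock advances 58 minutes, so 1 faulty-clock minute corresponds to 60/58 true minutes.
From 7:45 to 2:31 on the faulty dial is 406 minutes.
True elapsed: 406 x 60/58 = 420 minutes = 7 hours.
True time: 7:45 + 7 hours = 2:45.

Final answer: 2:45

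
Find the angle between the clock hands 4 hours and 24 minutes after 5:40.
First find the time 4 hours and 24 minutes after 5:40.
Total minutes: 5 x 60 + 40 + 4 x 60 + 24 = 604.
604 mod 720 = 604 minutes = 10:04.
Now compute the angle at 10:04:
Hour hand: 10 x 30 + 4 x 0.5 = 302 degrees
Minute hand: 4 x 6 = 24 degrees
Difference: |302 - 24| = 278 degrees
Smaller angle: 360 - 278 = 82 degrees

Final answer: 82 degrees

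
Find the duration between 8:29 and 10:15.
From 8:29 to 10:15:
(10 x 60 + 15) - (8 x 60 + 29) = 615 - 509 = 106 minutes
= 1 hour and 46 minutes

Final answer: 1 hour and 46 minutes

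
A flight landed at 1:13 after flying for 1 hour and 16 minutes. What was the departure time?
Starting time: 1:13 = 73 total minutes past 12:00
Subtracting: 1 hour and 16 minutes = 76 minutes
73 - 76 = -3 (negative, add 12 hours = 720) = 717 minutes
= 11 hours and 57 minutes past 12:00 = 11:57

Final answer: 11:57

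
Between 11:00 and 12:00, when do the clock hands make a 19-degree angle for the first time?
At t minutes past 11:00, the hour hand is at 30 x 11 + 0.5t degrees and the minute hand is at 6t degrees.
The smaller angle between them is 19 degrees when |30H - 5.5t| = 19 or |30H - 5.5t| = 341.
With H = 11, solve 30 x 11 - 5.5t = +/- target for each target:
  t = (30 x 11 - 19) / 5.5 = 56.55
  t = (30 x 11 + 19) / 5.5 = 63.45 (outside (0, 60))
  t = (30 x 11 - 341) / 5.5 = -2 (outside (0, 60))
  t = (30 x 11 + 341) / 5.5 = 122 (outside (0, 60))
Valid solutions in (0, 60): {56.55} minutes.
The first occurrence is t = 56.55 minutes.
The hands form a 19-degree angle at 56.55 minutes past 11:00.

Final answer: 56.55 minutes past 11:00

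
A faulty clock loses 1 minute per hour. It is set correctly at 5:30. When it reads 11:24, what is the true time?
For every 60 true minutes, the faulty clock advances 59 minutes, so 1 faulty-clock minute corresponds to 60/59 true minutes.
From 5:30 to 11:24 on the faulty dial is 354 minutes.
True elapsed: 354 x 60/59 = 360 minutes = 6 hours.
True time: 5:30 + 6 hours = 11:30.

Final answer: 11:30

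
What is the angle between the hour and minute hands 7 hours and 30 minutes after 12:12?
First find the time 7 hours and 30 minutes after 12:12.
Total minutes: 12 x 60 + 12 + 7 x 60 + 30 = 1182.
1182 mod 720 = 462 minutes = 7:42.
Now compute the angle at 7:42:
Hour hand: 7 x 30 + 42 x 0.5 = 231 degrees
Minute hand: 42 x 6 = 252 degrees
Difference: |231 - 252| = 21 degrees
The angle is 21 degrees

Final answer: 21 degrees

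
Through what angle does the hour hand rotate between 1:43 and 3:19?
The hour hand moves 0.5 degrees per minute.
Time elapsed: 3:19 - 1:43 = 96 minutes
Angular displacement: 96 x 0.5 = 48 degrees

Final answer: 48 degrees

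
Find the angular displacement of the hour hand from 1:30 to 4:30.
The hour hand moves 0.5 degrees per minute.
Time elapsed: 4:30 - 1:30 = 180 minutes
Angular displacement: 180 x 0.5 = 90 degrees

Final answer: 90 degrees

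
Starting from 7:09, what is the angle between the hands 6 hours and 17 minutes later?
First find the time 6 hours and 17 minutes after 7:09.
Total minutes: 7 x 60 + 9 + 6 x 60 + 17 = 806.
806 mod 720 = 86 minutes = 1:26.
Now compute the angle at 1:26:
Hour hand: 1 x 30 + 26 x 0.5 = 43 degrees
Minute hand: 26 x 6 = 156 degrees
Difference: |43 - 156| = 113 degrees
The angle is 113 degrees

Final answer: 113 degrees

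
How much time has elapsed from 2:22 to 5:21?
From 2:22 to 5:21:
(5 x 60 + 21) - (2 x 60 + 22) = 321 - 142 = 179 minutes
= 2 hours and 59 minutes

Final answer: 2 hours and 59 minutes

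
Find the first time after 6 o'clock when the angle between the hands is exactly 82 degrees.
At t minutes past 6:00, the hour hand is at 30 x 6 + 0.5t degrees and the minute hand is at 6t degrees.
The smaller angle between them is 82 degrees when |30H - 5.5t| = 82 or |30H - 5.5t| = 278.
With H = 6, solve 30 x 6 - 5.5t = +/- target for each target:
  t = (30 x 6 - 82) / 5.5 = 17.82
  t = (30 x 6 + 82) / 5.5 = 47.64
  t = (30 x 6 - 278) / 5.5 = -17.82 (outside (0, 60))
  t = (30 x 6 + 278) / 5.5 = 83.27 (outside (0, 60))
Valid solutions in (0, 60): {17.82, 47.64} minutes.
The first occurrence is t = 17.82 minutes.
The hands form a 82-degree angle at 17.82 minutes past 6:00.

Final answer: 17.82 minutes past 6:00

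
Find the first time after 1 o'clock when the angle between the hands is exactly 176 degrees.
At t minutes past 1:00, the hour hand is at 30 x 1 + 0.5t degrees and the minute hand is at 6t degrees.
The smaller angle between them is 176 degrees when |30H - 5.5t| = 176 or |30H - 5.5t| = 184.
With H = 1, solve 30 x 1 - 5.5t = +/- target for each target:
  t = (30 x 1 - 176) / 5.5 = -26.55 (outside (0, 60))
  t = (30 x 1 + 176) / 5.5 = 37.45
  t = (30 x 1 - 184) / 5.5 = -28 (outside (0, 60))
  t = (30 x 1 + 184) / 5.5 = 38.91
Valid solutions in (0, 60): {37.45, 38.91} minutes.
The first occurrence is t = 37.45 minutes.
The hands form a 176-degree angle at 37.45 minutes past 1:00.

Final answer: 37.45 minutes past 1:00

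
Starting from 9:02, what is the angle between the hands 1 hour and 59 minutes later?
First find the time 1 hour and 59 minutes after 9:02.
Total minutes: 9 x 60 + 2 + 1 x 60 + 59 = 661.
661 mod 720 = 661 minutes = 11:01.
Now compute the angle at 11:01:
Hour hand: 11 x 30 + 1 x 0.5 = 330.5 degrees
Minute hand: 1 x 6 = 6 degrees
Difference: |330.5 - 6| = 324.5 degrees
Smaller angle: 360 - 324.5 = 35.5 degrees

Final answer: 35.5 degrees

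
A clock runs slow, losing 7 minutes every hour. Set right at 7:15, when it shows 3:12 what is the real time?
For every 60 true minutes, the faulty clock advances 53 minutes, so 1 faulty-clock minute corresponds to 60/53 true minutes.
From 7:15 to 3:12 on the faulty dial is 477 minutes.
True elapsed: 477 x 60/53 = 540 minutes = 9 hours.
True time: 7:15 + 9 hours = 4:15.

Final answer: 4:15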